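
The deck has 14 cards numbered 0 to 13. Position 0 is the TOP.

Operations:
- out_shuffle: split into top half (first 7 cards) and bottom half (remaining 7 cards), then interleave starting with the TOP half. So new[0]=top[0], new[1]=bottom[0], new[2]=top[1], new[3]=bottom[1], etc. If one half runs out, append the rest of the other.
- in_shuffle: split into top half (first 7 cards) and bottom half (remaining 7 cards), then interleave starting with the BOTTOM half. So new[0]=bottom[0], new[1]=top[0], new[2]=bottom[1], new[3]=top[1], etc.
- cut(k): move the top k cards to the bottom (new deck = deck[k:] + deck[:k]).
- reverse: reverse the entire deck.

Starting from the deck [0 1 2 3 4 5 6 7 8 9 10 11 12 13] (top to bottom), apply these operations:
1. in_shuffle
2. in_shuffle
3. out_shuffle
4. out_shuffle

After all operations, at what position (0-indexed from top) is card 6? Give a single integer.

After op 1 (in_shuffle): [7 0 8 1 9 2 10 3 11 4 12 5 13 6]
After op 2 (in_shuffle): [3 7 11 0 4 8 12 1 5 9 13 2 6 10]
After op 3 (out_shuffle): [3 1 7 5 11 9 0 13 4 2 8 6 12 10]
After op 4 (out_shuffle): [3 13 1 4 7 2 5 8 11 6 9 12 0 10]
Card 6 is at position 9.

Answer: 9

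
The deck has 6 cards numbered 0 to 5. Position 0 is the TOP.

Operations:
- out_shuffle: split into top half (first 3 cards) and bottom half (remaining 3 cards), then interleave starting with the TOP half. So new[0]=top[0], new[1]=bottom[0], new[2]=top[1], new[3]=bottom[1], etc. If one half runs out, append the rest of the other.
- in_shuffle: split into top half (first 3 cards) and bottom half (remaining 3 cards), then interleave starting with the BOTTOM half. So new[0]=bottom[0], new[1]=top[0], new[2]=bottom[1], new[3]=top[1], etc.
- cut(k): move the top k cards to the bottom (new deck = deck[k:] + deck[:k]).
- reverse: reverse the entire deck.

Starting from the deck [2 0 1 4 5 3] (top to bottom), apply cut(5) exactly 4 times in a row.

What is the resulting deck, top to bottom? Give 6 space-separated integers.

After op 1 (cut(5)): [3 2 0 1 4 5]
After op 2 (cut(5)): [5 3 2 0 1 4]
After op 3 (cut(5)): [4 5 3 2 0 1]
After op 4 (cut(5)): [1 4 5 3 2 0]

Answer: 1 4 5 3 2 0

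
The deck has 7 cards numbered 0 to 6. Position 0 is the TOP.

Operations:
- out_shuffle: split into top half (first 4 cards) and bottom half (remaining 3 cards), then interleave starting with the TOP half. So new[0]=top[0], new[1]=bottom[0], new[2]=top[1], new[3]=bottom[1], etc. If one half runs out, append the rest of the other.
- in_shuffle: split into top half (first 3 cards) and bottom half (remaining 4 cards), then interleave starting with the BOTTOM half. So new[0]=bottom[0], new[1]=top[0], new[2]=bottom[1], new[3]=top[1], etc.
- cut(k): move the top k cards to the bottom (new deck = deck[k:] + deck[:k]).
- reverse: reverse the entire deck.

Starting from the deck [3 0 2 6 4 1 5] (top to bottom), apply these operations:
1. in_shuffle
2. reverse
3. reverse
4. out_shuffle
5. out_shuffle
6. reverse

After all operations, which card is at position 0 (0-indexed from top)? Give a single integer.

After op 1 (in_shuffle): [6 3 4 0 1 2 5]
After op 2 (reverse): [5 2 1 0 4 3 6]
After op 3 (reverse): [6 3 4 0 1 2 5]
After op 4 (out_shuffle): [6 1 3 2 4 5 0]
After op 5 (out_shuffle): [6 4 1 5 3 0 2]
After op 6 (reverse): [2 0 3 5 1 4 6]
Position 0: card 2.

Answer: 2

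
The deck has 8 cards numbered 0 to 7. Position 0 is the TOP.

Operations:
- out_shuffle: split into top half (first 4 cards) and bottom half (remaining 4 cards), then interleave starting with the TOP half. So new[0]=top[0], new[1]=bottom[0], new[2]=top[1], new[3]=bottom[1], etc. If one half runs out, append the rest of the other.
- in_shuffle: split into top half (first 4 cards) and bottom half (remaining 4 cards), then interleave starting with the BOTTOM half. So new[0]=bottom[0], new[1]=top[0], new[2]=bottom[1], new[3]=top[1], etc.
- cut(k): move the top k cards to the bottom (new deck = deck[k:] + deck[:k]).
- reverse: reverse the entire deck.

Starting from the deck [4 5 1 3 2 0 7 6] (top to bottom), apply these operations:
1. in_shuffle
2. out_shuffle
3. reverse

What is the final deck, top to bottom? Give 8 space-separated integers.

After op 1 (in_shuffle): [2 4 0 5 7 1 6 3]
After op 2 (out_shuffle): [2 7 4 1 0 6 5 3]
After op 3 (reverse): [3 5 6 0 1 4 7 2]

Answer: 3 5 6 0 1 4 7 2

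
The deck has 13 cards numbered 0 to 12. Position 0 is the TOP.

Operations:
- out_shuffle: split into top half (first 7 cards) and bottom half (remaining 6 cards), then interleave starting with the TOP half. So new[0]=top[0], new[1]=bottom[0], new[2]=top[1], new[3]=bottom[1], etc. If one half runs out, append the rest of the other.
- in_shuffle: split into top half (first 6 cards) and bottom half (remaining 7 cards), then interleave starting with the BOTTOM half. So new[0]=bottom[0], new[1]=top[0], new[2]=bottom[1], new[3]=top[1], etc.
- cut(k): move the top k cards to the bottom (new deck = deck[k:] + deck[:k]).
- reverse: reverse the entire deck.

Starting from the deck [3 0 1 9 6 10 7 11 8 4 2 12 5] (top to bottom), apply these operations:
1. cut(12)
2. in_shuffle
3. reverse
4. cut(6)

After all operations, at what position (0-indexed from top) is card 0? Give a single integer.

After op 1 (cut(12)): [5 3 0 1 9 6 10 7 11 8 4 2 12]
After op 2 (in_shuffle): [10 5 7 3 11 0 8 1 4 9 2 6 12]
After op 3 (reverse): [12 6 2 9 4 1 8 0 11 3 7 5 10]
After op 4 (cut(6)): [8 0 11 3 7 5 10 12 6 2 9 4 1]
Card 0 is at position 1.

Answer: 1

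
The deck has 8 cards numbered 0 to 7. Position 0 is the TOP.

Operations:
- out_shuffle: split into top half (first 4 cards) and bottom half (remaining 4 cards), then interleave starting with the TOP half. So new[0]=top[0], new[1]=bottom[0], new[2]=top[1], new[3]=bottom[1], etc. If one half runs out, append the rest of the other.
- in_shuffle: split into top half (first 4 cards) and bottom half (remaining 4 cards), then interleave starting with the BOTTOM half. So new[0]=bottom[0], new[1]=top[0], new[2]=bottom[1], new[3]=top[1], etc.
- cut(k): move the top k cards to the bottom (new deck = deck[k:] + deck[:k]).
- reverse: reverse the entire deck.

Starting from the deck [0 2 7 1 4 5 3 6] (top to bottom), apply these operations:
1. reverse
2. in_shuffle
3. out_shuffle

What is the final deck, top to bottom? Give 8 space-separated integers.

Answer: 1 2 6 5 7 0 3 4

Derivation:
After op 1 (reverse): [6 3 5 4 1 7 2 0]
After op 2 (in_shuffle): [1 6 7 3 2 5 0 4]
After op 3 (out_shuffle): [1 2 6 5 7 0 3 4]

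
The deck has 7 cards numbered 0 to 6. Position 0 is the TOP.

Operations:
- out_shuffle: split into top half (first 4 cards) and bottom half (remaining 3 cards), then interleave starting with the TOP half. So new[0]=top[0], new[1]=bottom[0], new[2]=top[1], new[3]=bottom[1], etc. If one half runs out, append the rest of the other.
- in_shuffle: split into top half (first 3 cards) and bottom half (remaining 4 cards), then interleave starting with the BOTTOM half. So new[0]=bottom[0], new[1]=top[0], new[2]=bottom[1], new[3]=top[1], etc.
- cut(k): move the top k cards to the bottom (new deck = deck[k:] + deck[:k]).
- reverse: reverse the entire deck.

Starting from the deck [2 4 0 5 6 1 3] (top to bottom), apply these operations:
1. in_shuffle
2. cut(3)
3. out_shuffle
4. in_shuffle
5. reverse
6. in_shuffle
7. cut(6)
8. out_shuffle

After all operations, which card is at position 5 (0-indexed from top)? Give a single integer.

After op 1 (in_shuffle): [5 2 6 4 1 0 3]
After op 2 (cut(3)): [4 1 0 3 5 2 6]
After op 3 (out_shuffle): [4 5 1 2 0 6 3]
After op 4 (in_shuffle): [2 4 0 5 6 1 3]
After op 5 (reverse): [3 1 6 5 0 4 2]
After op 6 (in_shuffle): [5 3 0 1 4 6 2]
After op 7 (cut(6)): [2 5 3 0 1 4 6]
After op 8 (out_shuffle): [2 1 5 4 3 6 0]
Position 5: card 6.

Answer: 6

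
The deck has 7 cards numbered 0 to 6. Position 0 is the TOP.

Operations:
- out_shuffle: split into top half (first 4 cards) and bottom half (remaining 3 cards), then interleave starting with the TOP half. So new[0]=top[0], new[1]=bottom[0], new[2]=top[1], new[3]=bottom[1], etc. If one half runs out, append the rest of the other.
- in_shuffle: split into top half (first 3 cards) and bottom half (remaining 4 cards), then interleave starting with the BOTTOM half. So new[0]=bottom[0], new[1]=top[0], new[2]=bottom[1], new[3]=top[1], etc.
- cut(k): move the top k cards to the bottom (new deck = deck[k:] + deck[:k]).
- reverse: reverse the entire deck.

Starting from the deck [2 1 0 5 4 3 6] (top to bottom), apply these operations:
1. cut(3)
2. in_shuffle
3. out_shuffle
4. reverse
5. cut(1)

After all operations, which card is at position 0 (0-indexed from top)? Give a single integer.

Answer: 0

Derivation:
After op 1 (cut(3)): [5 4 3 6 2 1 0]
After op 2 (in_shuffle): [6 5 2 4 1 3 0]
After op 3 (out_shuffle): [6 1 5 3 2 0 4]
After op 4 (reverse): [4 0 2 3 5 1 6]
After op 5 (cut(1)): [0 2 3 5 1 6 4]
Position 0: card 0.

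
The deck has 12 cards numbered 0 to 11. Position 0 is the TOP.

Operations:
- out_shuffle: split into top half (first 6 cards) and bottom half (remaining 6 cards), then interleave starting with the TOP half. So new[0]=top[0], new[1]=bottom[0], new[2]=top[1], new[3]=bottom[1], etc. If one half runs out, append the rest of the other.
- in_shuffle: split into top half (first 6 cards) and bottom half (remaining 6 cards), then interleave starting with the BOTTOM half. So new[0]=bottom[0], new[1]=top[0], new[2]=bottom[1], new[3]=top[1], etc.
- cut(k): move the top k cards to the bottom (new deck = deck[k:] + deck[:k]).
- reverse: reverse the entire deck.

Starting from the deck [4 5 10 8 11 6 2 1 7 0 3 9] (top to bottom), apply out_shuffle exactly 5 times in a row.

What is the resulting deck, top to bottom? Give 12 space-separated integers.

Answer: 4 3 0 7 1 2 6 11 8 10 5 9

Derivation:
After op 1 (out_shuffle): [4 2 5 1 10 7 8 0 11 3 6 9]
After op 2 (out_shuffle): [4 8 2 0 5 11 1 3 10 6 7 9]
After op 3 (out_shuffle): [4 1 8 3 2 10 0 6 5 7 11 9]
After op 4 (out_shuffle): [4 0 1 6 8 5 3 7 2 11 10 9]
After op 5 (out_shuffle): [4 3 0 7 1 2 6 11 8 10 5 9]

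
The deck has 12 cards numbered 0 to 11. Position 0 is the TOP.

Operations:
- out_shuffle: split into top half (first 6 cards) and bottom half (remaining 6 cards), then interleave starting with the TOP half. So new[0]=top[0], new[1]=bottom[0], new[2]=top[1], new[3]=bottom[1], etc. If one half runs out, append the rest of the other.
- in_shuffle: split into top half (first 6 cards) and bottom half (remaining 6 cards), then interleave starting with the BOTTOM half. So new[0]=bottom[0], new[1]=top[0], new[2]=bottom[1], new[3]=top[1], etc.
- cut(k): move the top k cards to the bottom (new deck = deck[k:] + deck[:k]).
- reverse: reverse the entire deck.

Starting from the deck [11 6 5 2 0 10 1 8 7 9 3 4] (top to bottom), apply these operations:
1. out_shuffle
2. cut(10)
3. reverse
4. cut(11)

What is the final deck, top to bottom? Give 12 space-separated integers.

Answer: 10 3 0 9 2 7 5 8 6 1 11 4

Derivation:
After op 1 (out_shuffle): [11 1 6 8 5 7 2 9 0 3 10 4]
After op 2 (cut(10)): [10 4 11 1 6 8 5 7 2 9 0 3]
After op 3 (reverse): [3 0 9 2 7 5 8 6 1 11 4 10]
After op 4 (cut(11)): [10 3 0 9 2 7 5 8 6 1 11 4]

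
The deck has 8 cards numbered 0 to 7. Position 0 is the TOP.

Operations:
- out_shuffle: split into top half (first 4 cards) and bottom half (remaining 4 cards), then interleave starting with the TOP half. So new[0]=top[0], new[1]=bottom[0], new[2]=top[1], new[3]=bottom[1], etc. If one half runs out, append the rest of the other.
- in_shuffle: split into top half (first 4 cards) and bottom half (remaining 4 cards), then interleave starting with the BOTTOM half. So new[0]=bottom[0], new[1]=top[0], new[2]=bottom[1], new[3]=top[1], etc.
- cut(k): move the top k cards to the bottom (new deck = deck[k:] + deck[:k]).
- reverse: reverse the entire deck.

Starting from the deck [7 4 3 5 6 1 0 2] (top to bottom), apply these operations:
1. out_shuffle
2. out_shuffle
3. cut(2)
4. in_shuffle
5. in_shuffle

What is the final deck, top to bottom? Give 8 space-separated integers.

Answer: 7 1 4 6 3 2 5 0

Derivation:
After op 1 (out_shuffle): [7 6 4 1 3 0 5 2]
After op 2 (out_shuffle): [7 3 6 0 4 5 1 2]
After op 3 (cut(2)): [6 0 4 5 1 2 7 3]
After op 4 (in_shuffle): [1 6 2 0 7 4 3 5]
After op 5 (in_shuffle): [7 1 4 6 3 2 5 0]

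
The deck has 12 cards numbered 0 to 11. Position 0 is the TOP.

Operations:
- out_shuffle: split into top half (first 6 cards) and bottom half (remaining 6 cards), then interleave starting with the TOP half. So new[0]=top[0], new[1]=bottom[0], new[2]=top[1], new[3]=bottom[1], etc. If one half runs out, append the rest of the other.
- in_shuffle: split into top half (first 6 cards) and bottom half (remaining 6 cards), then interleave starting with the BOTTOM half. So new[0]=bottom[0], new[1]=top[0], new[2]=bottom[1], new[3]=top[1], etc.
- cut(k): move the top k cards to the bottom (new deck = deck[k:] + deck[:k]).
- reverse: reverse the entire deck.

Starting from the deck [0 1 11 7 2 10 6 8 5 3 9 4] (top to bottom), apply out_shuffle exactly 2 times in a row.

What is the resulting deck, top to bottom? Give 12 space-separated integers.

Answer: 0 7 6 3 1 2 8 9 11 10 5 4

Derivation:
After op 1 (out_shuffle): [0 6 1 8 11 5 7 3 2 9 10 4]
After op 2 (out_shuffle): [0 7 6 3 1 2 8 9 11 10 5 4]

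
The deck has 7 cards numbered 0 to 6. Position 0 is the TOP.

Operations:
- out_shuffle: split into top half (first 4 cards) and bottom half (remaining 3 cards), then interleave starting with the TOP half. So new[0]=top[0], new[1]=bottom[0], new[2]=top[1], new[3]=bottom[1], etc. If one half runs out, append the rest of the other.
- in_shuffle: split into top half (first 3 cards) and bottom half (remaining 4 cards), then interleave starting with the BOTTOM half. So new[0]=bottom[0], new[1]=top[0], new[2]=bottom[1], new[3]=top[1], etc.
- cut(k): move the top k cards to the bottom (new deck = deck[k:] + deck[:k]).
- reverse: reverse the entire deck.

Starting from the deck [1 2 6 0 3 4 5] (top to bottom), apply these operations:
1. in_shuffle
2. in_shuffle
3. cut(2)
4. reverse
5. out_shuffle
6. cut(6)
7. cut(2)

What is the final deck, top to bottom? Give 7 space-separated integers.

Answer: 6 2 1 5 4 3 0

Derivation:
After op 1 (in_shuffle): [0 1 3 2 4 6 5]
After op 2 (in_shuffle): [2 0 4 1 6 3 5]
After op 3 (cut(2)): [4 1 6 3 5 2 0]
After op 4 (reverse): [0 2 5 3 6 1 4]
After op 5 (out_shuffle): [0 6 2 1 5 4 3]
After op 6 (cut(6)): [3 0 6 2 1 5 4]
After op 7 (cut(2)): [6 2 1 5 4 3 0]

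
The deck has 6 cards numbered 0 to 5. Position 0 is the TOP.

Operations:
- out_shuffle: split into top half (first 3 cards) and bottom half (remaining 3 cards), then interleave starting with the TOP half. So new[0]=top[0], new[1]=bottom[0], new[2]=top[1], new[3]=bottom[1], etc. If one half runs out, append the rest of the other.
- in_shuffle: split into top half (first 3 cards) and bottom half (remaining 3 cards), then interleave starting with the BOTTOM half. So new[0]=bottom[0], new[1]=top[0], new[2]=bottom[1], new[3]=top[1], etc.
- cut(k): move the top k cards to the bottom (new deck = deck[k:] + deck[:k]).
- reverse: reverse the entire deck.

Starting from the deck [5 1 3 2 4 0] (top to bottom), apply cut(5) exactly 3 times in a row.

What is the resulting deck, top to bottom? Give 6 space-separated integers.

Answer: 2 4 0 5 1 3

Derivation:
After op 1 (cut(5)): [0 5 1 3 2 4]
After op 2 (cut(5)): [4 0 5 1 3 2]
After op 3 (cut(5)): [2 4 0 5 1 3]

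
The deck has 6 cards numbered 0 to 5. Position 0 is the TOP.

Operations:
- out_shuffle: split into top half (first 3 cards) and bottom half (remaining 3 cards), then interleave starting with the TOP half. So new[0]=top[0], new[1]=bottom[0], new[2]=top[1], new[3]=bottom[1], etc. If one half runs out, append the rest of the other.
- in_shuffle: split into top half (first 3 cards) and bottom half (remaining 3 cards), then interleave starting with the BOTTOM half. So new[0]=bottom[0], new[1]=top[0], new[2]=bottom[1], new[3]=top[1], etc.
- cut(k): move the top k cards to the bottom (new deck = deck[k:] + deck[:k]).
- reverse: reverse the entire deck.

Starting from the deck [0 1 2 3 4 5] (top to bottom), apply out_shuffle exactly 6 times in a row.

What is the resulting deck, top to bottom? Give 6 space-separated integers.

Answer: 0 4 3 2 1 5

Derivation:
After op 1 (out_shuffle): [0 3 1 4 2 5]
After op 2 (out_shuffle): [0 4 3 2 1 5]
After op 3 (out_shuffle): [0 2 4 1 3 5]
After op 4 (out_shuffle): [0 1 2 3 4 5]
After op 5 (out_shuffle): [0 3 1 4 2 5]
After op 6 (out_shuffle): [0 4 3 2 1 5]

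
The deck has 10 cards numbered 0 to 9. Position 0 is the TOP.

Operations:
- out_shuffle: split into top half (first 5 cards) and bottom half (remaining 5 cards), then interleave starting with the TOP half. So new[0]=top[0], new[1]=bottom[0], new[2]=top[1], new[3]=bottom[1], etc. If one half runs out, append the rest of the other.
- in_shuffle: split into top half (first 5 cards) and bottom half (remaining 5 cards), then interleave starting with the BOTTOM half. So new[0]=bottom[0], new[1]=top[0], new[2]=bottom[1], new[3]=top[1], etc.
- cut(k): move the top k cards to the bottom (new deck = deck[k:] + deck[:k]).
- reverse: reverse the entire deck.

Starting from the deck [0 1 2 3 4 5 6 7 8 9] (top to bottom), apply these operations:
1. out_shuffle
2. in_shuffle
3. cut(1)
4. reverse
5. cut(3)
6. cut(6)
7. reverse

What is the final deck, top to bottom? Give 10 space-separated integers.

After op 1 (out_shuffle): [0 5 1 6 2 7 3 8 4 9]
After op 2 (in_shuffle): [7 0 3 5 8 1 4 6 9 2]
After op 3 (cut(1)): [0 3 5 8 1 4 6 9 2 7]
After op 4 (reverse): [7 2 9 6 4 1 8 5 3 0]
After op 5 (cut(3)): [6 4 1 8 5 3 0 7 2 9]
After op 6 (cut(6)): [0 7 2 9 6 4 1 8 5 3]
After op 7 (reverse): [3 5 8 1 4 6 9 2 7 0]

Answer: 3 5 8 1 4 6 9 2 7 0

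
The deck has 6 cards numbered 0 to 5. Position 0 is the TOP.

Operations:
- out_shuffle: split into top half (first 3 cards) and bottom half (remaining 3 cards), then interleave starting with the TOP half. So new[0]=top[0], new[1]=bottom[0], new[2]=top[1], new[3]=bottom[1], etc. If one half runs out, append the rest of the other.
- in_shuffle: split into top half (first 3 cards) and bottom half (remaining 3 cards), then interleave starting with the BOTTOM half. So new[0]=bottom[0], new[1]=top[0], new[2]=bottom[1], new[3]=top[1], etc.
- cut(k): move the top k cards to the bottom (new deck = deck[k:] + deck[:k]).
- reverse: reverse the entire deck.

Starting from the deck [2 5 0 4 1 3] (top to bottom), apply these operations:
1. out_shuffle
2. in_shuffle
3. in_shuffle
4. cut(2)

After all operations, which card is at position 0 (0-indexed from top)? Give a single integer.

Answer: 3

Derivation:
After op 1 (out_shuffle): [2 4 5 1 0 3]
After op 2 (in_shuffle): [1 2 0 4 3 5]
After op 3 (in_shuffle): [4 1 3 2 5 0]
After op 4 (cut(2)): [3 2 5 0 4 1]
Position 0: card 3.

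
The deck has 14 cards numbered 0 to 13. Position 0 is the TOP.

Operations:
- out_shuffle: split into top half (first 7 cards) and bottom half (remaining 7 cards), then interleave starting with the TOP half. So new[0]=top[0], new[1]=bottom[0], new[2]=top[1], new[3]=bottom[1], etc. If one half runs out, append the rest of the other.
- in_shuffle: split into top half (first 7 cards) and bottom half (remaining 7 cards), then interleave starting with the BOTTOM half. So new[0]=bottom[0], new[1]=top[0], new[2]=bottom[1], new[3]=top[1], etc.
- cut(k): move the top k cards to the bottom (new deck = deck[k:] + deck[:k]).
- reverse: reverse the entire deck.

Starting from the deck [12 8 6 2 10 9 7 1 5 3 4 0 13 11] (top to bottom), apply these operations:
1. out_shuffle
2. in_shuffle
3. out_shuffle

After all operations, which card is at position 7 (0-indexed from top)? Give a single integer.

Answer: 7

Derivation:
After op 1 (out_shuffle): [12 1 8 5 6 3 2 4 10 0 9 13 7 11]
After op 2 (in_shuffle): [4 12 10 1 0 8 9 5 13 6 7 3 11 2]
After op 3 (out_shuffle): [4 5 12 13 10 6 1 7 0 3 8 11 9 2]
Position 7: card 7.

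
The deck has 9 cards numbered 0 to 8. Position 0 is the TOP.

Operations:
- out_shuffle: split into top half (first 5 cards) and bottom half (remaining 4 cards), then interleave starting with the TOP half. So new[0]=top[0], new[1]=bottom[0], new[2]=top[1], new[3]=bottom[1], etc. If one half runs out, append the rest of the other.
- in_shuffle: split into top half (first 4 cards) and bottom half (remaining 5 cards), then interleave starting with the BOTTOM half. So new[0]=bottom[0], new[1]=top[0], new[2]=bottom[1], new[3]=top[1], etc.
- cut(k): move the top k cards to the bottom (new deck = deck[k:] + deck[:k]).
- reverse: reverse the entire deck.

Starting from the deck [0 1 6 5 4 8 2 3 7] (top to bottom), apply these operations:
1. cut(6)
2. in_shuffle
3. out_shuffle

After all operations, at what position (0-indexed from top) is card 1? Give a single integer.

After op 1 (cut(6)): [2 3 7 0 1 6 5 4 8]
After op 2 (in_shuffle): [1 2 6 3 5 7 4 0 8]
After op 3 (out_shuffle): [1 7 2 4 6 0 3 8 5]
Card 1 is at position 0.

Answer: 0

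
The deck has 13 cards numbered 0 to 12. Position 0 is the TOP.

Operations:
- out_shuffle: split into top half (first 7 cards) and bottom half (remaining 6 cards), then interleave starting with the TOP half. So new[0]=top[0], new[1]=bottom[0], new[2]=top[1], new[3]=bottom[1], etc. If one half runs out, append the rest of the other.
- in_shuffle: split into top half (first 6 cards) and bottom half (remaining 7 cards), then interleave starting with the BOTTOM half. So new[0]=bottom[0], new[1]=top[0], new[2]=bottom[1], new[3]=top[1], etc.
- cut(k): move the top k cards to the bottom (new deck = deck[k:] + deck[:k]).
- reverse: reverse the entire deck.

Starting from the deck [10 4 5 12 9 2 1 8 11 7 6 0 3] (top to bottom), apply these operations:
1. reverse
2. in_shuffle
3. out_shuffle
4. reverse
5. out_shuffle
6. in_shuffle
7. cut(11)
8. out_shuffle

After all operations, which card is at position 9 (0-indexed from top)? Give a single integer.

Answer: 6

Derivation:
After op 1 (reverse): [3 0 6 7 11 8 1 2 9 12 5 4 10]
After op 2 (in_shuffle): [1 3 2 0 9 6 12 7 5 11 4 8 10]
After op 3 (out_shuffle): [1 7 3 5 2 11 0 4 9 8 6 10 12]
After op 4 (reverse): [12 10 6 8 9 4 0 11 2 5 3 7 1]
After op 5 (out_shuffle): [12 11 10 2 6 5 8 3 9 7 4 1 0]
After op 6 (in_shuffle): [8 12 3 11 9 10 7 2 4 6 1 5 0]
After op 7 (cut(11)): [5 0 8 12 3 11 9 10 7 2 4 6 1]
After op 8 (out_shuffle): [5 10 0 7 8 2 12 4 3 6 11 1 9]
Position 9: card 6.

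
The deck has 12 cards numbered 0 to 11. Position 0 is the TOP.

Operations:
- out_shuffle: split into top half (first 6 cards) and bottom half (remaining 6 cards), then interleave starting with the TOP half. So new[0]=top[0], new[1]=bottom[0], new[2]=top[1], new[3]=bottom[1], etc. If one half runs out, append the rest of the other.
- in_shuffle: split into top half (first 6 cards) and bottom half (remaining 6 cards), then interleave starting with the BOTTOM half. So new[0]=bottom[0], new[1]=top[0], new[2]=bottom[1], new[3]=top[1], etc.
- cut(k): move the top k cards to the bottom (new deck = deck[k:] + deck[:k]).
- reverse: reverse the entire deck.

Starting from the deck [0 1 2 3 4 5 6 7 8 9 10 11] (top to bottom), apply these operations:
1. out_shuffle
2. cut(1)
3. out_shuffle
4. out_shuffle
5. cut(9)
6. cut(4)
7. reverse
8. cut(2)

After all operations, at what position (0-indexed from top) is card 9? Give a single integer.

After op 1 (out_shuffle): [0 6 1 7 2 8 3 9 4 10 5 11]
After op 2 (cut(1)): [6 1 7 2 8 3 9 4 10 5 11 0]
After op 3 (out_shuffle): [6 9 1 4 7 10 2 5 8 11 3 0]
After op 4 (out_shuffle): [6 2 9 5 1 8 4 11 7 3 10 0]
After op 5 (cut(9)): [3 10 0 6 2 9 5 1 8 4 11 7]
After op 6 (cut(4)): [2 9 5 1 8 4 11 7 3 10 0 6]
After op 7 (reverse): [6 0 10 3 7 11 4 8 1 5 9 2]
After op 8 (cut(2)): [10 3 7 11 4 8 1 5 9 2 6 0]
Card 9 is at position 8.

Answer: 8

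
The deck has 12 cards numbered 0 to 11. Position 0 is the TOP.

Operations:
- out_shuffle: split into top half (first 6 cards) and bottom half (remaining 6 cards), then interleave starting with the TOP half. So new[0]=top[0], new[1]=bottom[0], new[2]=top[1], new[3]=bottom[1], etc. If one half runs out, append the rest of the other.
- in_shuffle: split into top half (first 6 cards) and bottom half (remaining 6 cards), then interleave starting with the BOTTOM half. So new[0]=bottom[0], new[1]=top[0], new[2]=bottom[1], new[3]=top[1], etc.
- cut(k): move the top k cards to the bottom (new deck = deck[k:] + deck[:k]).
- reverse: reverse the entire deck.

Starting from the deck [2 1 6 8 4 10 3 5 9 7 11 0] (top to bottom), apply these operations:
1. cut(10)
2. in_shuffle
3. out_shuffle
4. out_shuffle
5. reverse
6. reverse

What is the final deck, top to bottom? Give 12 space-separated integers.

After op 1 (cut(10)): [11 0 2 1 6 8 4 10 3 5 9 7]
After op 2 (in_shuffle): [4 11 10 0 3 2 5 1 9 6 7 8]
After op 3 (out_shuffle): [4 5 11 1 10 9 0 6 3 7 2 8]
After op 4 (out_shuffle): [4 0 5 6 11 3 1 7 10 2 9 8]
After op 5 (reverse): [8 9 2 10 7 1 3 11 6 5 0 4]
After op 6 (reverse): [4 0 5 6 11 3 1 7 10 2 9 8]

Answer: 4 0 5 6 11 3 1 7 10 2 9 8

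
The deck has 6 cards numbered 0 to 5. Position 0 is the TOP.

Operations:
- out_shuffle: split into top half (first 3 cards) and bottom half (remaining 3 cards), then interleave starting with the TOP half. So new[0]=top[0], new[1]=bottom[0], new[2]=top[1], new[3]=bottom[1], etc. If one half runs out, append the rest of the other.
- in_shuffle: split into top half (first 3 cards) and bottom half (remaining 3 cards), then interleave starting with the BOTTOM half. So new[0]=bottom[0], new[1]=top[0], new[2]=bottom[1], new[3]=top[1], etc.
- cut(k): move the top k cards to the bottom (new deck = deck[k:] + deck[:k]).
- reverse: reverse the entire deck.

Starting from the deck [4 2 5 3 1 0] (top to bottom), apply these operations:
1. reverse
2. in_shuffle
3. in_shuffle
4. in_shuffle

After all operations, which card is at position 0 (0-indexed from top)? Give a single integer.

After op 1 (reverse): [0 1 3 5 2 4]
After op 2 (in_shuffle): [5 0 2 1 4 3]
After op 3 (in_shuffle): [1 5 4 0 3 2]
After op 4 (in_shuffle): [0 1 3 5 2 4]
Position 0: card 0.

Answer: 0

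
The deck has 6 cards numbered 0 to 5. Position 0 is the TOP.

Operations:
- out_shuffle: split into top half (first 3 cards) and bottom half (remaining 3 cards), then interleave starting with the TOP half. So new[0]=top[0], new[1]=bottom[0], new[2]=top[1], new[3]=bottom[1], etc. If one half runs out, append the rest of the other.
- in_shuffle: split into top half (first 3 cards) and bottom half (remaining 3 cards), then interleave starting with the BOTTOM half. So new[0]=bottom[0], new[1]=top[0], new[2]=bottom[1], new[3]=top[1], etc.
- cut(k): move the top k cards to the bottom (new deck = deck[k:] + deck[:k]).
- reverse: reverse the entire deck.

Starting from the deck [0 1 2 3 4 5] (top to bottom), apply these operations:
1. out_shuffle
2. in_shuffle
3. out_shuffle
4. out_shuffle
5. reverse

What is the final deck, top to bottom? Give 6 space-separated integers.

After op 1 (out_shuffle): [0 3 1 4 2 5]
After op 2 (in_shuffle): [4 0 2 3 5 1]
After op 3 (out_shuffle): [4 3 0 5 2 1]
After op 4 (out_shuffle): [4 5 3 2 0 1]
After op 5 (reverse): [1 0 2 3 5 4]

Answer: 1 0 2 3 5 4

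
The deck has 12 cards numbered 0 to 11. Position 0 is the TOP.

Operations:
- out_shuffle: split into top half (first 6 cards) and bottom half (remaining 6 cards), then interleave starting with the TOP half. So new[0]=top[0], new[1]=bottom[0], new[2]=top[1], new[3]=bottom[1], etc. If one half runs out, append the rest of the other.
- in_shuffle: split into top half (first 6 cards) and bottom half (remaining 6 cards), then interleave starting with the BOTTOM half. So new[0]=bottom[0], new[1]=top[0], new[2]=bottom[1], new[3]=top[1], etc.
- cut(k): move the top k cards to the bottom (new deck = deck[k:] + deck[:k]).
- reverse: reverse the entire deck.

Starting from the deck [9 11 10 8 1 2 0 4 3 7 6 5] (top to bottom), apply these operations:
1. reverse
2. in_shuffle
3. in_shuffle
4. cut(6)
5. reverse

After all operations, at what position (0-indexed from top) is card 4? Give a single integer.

Answer: 11

Derivation:
After op 1 (reverse): [5 6 7 3 4 0 2 1 8 10 11 9]
After op 2 (in_shuffle): [2 5 1 6 8 7 10 3 11 4 9 0]
After op 3 (in_shuffle): [10 2 3 5 11 1 4 6 9 8 0 7]
After op 4 (cut(6)): [4 6 9 8 0 7 10 2 3 5 11 1]
After op 5 (reverse): [1 11 5 3 2 10 7 0 8 9 6 4]
Card 4 is at position 11.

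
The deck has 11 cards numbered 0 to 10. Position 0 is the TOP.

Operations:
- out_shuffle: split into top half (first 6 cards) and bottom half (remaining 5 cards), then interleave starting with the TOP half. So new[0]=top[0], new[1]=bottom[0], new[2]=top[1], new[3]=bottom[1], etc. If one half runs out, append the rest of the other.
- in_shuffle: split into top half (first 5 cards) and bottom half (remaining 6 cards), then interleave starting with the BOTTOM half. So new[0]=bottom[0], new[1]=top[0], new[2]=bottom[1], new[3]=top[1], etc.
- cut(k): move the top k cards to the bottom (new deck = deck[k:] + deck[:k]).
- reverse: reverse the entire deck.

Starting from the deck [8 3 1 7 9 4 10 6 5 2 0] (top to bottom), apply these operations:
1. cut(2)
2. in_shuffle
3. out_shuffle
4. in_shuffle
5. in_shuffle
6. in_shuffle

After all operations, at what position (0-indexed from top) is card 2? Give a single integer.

Answer: 5

Derivation:
After op 1 (cut(2)): [1 7 9 4 10 6 5 2 0 8 3]
After op 2 (in_shuffle): [6 1 5 7 2 9 0 4 8 10 3]
After op 3 (out_shuffle): [6 0 1 4 5 8 7 10 2 3 9]
After op 4 (in_shuffle): [8 6 7 0 10 1 2 4 3 5 9]
After op 5 (in_shuffle): [1 8 2 6 4 7 3 0 5 10 9]
After op 6 (in_shuffle): [7 1 3 8 0 2 5 6 10 4 9]
Card 2 is at position 5.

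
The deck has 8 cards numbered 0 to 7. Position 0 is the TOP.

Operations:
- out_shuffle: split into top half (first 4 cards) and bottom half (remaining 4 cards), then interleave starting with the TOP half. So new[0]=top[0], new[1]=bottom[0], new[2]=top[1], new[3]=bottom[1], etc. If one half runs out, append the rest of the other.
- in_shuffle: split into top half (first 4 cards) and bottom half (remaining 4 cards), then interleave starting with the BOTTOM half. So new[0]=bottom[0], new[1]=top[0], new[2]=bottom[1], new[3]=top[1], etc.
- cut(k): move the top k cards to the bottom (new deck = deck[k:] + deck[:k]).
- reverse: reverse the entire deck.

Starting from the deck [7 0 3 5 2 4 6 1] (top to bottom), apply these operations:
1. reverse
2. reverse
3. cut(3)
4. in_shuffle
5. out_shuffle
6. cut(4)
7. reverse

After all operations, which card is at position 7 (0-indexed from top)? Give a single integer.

After op 1 (reverse): [1 6 4 2 5 3 0 7]
After op 2 (reverse): [7 0 3 5 2 4 6 1]
After op 3 (cut(3)): [5 2 4 6 1 7 0 3]
After op 4 (in_shuffle): [1 5 7 2 0 4 3 6]
After op 5 (out_shuffle): [1 0 5 4 7 3 2 6]
After op 6 (cut(4)): [7 3 2 6 1 0 5 4]
After op 7 (reverse): [4 5 0 1 6 2 3 7]
Position 7: card 7.

Answer: 7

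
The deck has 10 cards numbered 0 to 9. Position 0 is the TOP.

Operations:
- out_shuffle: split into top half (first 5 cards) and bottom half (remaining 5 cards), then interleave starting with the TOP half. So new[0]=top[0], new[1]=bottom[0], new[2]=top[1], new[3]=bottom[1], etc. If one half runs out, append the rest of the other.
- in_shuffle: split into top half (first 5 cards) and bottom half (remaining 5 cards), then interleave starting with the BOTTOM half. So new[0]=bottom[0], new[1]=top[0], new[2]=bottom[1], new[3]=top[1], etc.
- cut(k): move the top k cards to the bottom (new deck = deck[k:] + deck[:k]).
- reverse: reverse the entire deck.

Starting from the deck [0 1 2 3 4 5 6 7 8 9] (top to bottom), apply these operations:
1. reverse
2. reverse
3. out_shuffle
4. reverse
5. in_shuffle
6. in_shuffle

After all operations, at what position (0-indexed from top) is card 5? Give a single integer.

After op 1 (reverse): [9 8 7 6 5 4 3 2 1 0]
After op 2 (reverse): [0 1 2 3 4 5 6 7 8 9]
After op 3 (out_shuffle): [0 5 1 6 2 7 3 8 4 9]
After op 4 (reverse): [9 4 8 3 7 2 6 1 5 0]
After op 5 (in_shuffle): [2 9 6 4 1 8 5 3 0 7]
After op 6 (in_shuffle): [8 2 5 9 3 6 0 4 7 1]
Card 5 is at position 2.

Answer: 2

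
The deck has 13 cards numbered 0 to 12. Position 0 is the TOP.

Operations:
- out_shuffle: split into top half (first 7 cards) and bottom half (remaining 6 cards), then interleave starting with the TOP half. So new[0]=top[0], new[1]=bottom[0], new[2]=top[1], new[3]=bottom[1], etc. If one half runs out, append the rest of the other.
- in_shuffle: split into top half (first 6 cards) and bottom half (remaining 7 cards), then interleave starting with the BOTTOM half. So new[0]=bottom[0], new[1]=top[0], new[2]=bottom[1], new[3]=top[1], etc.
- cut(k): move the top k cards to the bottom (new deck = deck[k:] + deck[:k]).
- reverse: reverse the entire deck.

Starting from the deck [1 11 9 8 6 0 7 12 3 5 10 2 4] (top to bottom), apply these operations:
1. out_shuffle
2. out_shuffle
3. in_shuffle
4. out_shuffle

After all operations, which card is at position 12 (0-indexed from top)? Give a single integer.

Answer: 4

Derivation:
After op 1 (out_shuffle): [1 12 11 3 9 5 8 10 6 2 0 4 7]
After op 2 (out_shuffle): [1 10 12 6 11 2 3 0 9 4 5 7 8]
After op 3 (in_shuffle): [3 1 0 10 9 12 4 6 5 11 7 2 8]
After op 4 (out_shuffle): [3 6 1 5 0 11 10 7 9 2 12 8 4]
Position 12: card 4.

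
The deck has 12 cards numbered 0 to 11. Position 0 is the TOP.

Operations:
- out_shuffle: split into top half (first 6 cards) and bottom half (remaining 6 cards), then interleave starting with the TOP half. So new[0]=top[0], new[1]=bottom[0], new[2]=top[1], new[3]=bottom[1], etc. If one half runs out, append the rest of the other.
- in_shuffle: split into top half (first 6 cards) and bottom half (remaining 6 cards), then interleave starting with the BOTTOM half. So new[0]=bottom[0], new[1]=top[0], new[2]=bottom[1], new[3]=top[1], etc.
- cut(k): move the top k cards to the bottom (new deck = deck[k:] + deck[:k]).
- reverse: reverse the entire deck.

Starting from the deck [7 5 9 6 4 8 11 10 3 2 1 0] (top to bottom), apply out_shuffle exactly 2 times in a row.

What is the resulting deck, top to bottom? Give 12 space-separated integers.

Answer: 7 6 11 2 5 4 10 1 9 8 3 0

Derivation:
After op 1 (out_shuffle): [7 11 5 10 9 3 6 2 4 1 8 0]
After op 2 (out_shuffle): [7 6 11 2 5 4 10 1 9 8 3 0]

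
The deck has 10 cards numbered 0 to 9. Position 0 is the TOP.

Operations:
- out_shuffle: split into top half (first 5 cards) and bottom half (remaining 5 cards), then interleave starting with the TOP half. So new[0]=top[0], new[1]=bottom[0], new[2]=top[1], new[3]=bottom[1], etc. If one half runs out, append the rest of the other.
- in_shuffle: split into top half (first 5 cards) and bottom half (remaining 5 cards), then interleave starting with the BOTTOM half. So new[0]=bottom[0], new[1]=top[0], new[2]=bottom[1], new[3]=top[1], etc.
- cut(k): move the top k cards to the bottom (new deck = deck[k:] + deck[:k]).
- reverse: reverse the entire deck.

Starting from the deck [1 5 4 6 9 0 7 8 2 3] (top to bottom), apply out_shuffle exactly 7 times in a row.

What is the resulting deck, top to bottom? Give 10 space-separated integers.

Answer: 1 0 5 7 4 8 6 2 9 3

Derivation:
After op 1 (out_shuffle): [1 0 5 7 4 8 6 2 9 3]
After op 2 (out_shuffle): [1 8 0 6 5 2 7 9 4 3]
After op 3 (out_shuffle): [1 2 8 7 0 9 6 4 5 3]
After op 4 (out_shuffle): [1 9 2 6 8 4 7 5 0 3]
After op 5 (out_shuffle): [1 4 9 7 2 5 6 0 8 3]
After op 6 (out_shuffle): [1 5 4 6 9 0 7 8 2 3]
After op 7 (out_shuffle): [1 0 5 7 4 8 6 2 9 3]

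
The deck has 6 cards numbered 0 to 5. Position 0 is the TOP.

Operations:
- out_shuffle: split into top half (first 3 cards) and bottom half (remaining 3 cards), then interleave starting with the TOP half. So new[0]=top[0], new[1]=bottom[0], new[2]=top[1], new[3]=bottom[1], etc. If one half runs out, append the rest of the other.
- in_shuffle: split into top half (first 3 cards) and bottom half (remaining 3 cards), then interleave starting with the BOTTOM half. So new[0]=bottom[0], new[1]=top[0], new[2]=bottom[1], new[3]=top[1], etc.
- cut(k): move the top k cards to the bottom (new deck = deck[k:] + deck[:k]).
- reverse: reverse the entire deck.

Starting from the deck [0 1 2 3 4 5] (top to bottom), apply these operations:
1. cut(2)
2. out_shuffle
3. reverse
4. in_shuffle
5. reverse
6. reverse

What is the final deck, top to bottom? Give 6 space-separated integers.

Answer: 3 1 5 4 2 0

Derivation:
After op 1 (cut(2)): [2 3 4 5 0 1]
After op 2 (out_shuffle): [2 5 3 0 4 1]
After op 3 (reverse): [1 4 0 3 5 2]
After op 4 (in_shuffle): [3 1 5 4 2 0]
After op 5 (reverse): [0 2 4 5 1 3]
After op 6 (reverse): [3 1 5 4 2 0]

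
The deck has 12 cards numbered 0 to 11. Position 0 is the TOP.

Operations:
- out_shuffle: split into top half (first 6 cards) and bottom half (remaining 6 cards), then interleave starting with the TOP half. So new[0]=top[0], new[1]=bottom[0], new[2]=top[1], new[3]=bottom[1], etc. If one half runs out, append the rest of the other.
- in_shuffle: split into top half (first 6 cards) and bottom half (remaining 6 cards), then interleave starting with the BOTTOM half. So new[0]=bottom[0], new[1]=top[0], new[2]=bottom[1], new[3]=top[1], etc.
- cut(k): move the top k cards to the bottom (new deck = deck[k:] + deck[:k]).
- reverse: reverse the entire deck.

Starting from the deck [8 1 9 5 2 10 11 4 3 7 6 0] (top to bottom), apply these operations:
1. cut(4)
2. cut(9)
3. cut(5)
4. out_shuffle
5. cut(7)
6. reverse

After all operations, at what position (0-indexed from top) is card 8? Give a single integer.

Answer: 5

Derivation:
After op 1 (cut(4)): [2 10 11 4 3 7 6 0 8 1 9 5]
After op 2 (cut(9)): [1 9 5 2 10 11 4 3 7 6 0 8]
After op 3 (cut(5)): [11 4 3 7 6 0 8 1 9 5 2 10]
After op 4 (out_shuffle): [11 8 4 1 3 9 7 5 6 2 0 10]
After op 5 (cut(7)): [5 6 2 0 10 11 8 4 1 3 9 7]
After op 6 (reverse): [7 9 3 1 4 8 11 10 0 2 6 5]
Card 8 is at position 5.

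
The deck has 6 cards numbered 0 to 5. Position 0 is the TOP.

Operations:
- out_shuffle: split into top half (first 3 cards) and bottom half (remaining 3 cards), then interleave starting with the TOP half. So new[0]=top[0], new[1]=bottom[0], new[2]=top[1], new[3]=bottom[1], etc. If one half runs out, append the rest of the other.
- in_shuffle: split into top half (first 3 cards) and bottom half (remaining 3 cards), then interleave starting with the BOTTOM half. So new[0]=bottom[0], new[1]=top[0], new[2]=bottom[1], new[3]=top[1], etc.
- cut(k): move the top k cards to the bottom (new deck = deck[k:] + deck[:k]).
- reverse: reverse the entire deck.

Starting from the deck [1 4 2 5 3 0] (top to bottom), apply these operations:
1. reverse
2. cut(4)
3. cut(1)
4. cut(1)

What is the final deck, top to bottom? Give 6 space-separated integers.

Answer: 0 3 5 2 4 1

Derivation:
After op 1 (reverse): [0 3 5 2 4 1]
After op 2 (cut(4)): [4 1 0 3 5 2]
After op 3 (cut(1)): [1 0 3 5 2 4]
After op 4 (cut(1)): [0 3 5 2 4 1]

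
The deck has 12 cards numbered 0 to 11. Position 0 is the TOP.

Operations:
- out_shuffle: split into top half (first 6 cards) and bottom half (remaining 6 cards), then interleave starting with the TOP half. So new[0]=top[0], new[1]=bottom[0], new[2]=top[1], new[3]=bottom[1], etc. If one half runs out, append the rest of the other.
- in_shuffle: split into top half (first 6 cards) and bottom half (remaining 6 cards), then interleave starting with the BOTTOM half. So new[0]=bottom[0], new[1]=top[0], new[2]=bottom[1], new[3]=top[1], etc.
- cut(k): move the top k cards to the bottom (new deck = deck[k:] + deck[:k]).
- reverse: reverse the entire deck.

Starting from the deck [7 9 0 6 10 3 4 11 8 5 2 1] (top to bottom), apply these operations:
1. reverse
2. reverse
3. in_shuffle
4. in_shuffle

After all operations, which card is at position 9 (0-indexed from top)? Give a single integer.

Answer: 8

Derivation:
After op 1 (reverse): [1 2 5 8 11 4 3 10 6 0 9 7]
After op 2 (reverse): [7 9 0 6 10 3 4 11 8 5 2 1]
After op 3 (in_shuffle): [4 7 11 9 8 0 5 6 2 10 1 3]
After op 4 (in_shuffle): [5 4 6 7 2 11 10 9 1 8 3 0]
Position 9: card 8.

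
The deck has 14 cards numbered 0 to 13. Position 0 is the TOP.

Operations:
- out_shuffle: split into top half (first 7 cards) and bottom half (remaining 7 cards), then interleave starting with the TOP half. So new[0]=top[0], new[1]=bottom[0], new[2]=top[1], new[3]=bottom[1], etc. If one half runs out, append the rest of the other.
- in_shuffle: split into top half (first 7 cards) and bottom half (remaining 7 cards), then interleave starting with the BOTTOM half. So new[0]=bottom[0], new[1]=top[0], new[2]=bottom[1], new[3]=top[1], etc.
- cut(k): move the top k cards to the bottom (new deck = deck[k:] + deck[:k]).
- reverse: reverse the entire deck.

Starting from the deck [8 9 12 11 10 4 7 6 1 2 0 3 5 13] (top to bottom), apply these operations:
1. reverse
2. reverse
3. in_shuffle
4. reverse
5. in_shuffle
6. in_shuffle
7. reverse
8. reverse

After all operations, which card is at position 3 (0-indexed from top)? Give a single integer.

After op 1 (reverse): [13 5 3 0 2 1 6 7 4 10 11 12 9 8]
After op 2 (reverse): [8 9 12 11 10 4 7 6 1 2 0 3 5 13]
After op 3 (in_shuffle): [6 8 1 9 2 12 0 11 3 10 5 4 13 7]
After op 4 (reverse): [7 13 4 5 10 3 11 0 12 2 9 1 8 6]
After op 5 (in_shuffle): [0 7 12 13 2 4 9 5 1 10 8 3 6 11]
After op 6 (in_shuffle): [5 0 1 7 10 12 8 13 3 2 6 4 11 9]
After op 7 (reverse): [9 11 4 6 2 3 13 8 12 10 7 1 0 5]
After op 8 (reverse): [5 0 1 7 10 12 8 13 3 2 6 4 11 9]
Position 3: card 7.

Answer: 7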